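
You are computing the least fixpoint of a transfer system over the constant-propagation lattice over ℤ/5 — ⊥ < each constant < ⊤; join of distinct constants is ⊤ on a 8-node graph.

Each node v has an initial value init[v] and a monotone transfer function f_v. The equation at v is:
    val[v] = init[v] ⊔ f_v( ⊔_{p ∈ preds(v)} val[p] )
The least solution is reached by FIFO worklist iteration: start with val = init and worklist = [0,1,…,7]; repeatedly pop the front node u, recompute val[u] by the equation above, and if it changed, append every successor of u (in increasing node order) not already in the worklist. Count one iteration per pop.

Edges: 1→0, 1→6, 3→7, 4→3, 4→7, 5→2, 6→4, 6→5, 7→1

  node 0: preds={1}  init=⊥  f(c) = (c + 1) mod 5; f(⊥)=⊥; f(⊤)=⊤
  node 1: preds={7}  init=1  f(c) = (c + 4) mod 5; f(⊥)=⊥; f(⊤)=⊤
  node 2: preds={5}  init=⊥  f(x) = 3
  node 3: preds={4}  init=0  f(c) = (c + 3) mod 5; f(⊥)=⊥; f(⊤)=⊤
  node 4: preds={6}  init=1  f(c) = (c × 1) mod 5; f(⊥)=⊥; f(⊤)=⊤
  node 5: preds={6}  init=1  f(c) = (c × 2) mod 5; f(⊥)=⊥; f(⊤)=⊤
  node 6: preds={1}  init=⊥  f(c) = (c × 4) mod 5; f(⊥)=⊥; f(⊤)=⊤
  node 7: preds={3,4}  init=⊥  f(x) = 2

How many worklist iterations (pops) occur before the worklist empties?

Trace (14 dequeues):
  [1] u=0 | in 1 | out 2 | prev ⊥ | push {}
  [2] u=1 | in ⊥ | out 1 | ==
  [3] u=2 | in 1 | out 3 | prev ⊥ | push {}
  [4] u=3 | in 1 | out ⊤ | prev 0 | push {}
  [5] u=4 | in ⊥ | out 1 | ==
  [6] u=5 | in ⊥ | out 1 | ==
  [7] u=6 | in 1 | out 4 | prev ⊥ | push {4,5}
  [8] u=7 | in ⊤ | out 2 | prev ⊥ | push {1}
  [9] u=4 | in 4 | out ⊤ | prev 1 | push {3,7}
  [10] u=5 | in 4 | out ⊤ | prev 1 | push {2}
  [11] u=1 | in 2 | out 1 | ==
  [12] u=3 | in ⊤ | out ⊤ | ==
  [13] u=7 | in ⊤ | out 2 | ==
  [14] u=2 | in ⊤ | out 3 | ==

Converged values:
  [0] 2
  [1] 1
  [2] 3
  [3] ⊤
  [4] ⊤
  [5] ⊤
  [6] 4
  [7] 2

14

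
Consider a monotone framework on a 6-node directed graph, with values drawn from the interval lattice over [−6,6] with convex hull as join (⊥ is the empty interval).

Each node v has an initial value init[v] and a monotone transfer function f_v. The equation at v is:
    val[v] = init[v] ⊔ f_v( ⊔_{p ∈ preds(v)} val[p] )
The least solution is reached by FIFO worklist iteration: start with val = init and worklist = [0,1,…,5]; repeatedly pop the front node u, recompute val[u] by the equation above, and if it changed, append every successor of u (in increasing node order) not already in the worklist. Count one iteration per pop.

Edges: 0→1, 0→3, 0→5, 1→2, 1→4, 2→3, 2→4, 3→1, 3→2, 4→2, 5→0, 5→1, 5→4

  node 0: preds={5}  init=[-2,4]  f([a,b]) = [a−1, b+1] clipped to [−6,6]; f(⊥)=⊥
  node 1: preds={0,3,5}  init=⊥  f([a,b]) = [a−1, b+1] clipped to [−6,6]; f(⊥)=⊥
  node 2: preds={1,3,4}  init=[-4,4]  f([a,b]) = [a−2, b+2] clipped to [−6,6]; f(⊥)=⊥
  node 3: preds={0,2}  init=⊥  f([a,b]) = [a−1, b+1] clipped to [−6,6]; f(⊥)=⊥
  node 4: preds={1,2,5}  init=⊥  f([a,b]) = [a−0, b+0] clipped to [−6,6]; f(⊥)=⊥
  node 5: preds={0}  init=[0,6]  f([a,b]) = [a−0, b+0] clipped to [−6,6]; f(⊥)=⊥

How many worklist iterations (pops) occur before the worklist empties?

32

Trace (32 dequeues):
  [1] u=0 | in [0,6] | out [-2,6] | prev [-2,4] | push {}
  [2] u=1 | in [-2,6] | out [-3,6] | prev ⊥ | push {}
  [3] u=2 | in [-3,6] | out [-5,6] | prev [-4,4] | push {}
  [4] u=3 | in [-5,6] | out [-6,6] | prev ⊥ | push {1,2}
  [5] u=4 | in [-5,6] | out [-5,6] | prev ⊥ | push {}
  [6] u=5 | in [-2,6] | out [-2,6] | prev [0,6] | push {0,4}
  [7] u=1 | in [-6,6] | out [-6,6] | prev [-3,6] | push {}
  [8] u=2 | in [-6,6] | out [-6,6] | prev [-5,6] | push {3}
  [9] u=0 | in [-2,6] | out [-3,6] | prev [-2,6] | push {1,5}
  [10] u=4 | in [-6,6] | out [-6,6] | prev [-5,6] | push {2}
  [11] u=3 | in [-6,6] | out [-6,6] | ==
  [12] u=1 | in [-6,6] | out [-6,6] | ==
  [13] u=5 | in [-3,6] | out [-3,6] | prev [-2,6] | push {0,1,4}
  [14] u=2 | in [-6,6] | out [-6,6] | ==
  [15] u=0 | in [-3,6] | out [-4,6] | prev [-3,6] | push {3,5}
  [16] u=1 | in [-6,6] | out [-6,6] | ==
  [17] u=4 | in [-6,6] | out [-6,6] | ==
  [18] u=3 | in [-6,6] | out [-6,6] | ==
  [19] u=5 | in [-4,6] | out [-4,6] | prev [-3,6] | push {0,1,4}
  [20] u=0 | in [-4,6] | out [-5,6] | prev [-4,6] | push {3,5}
  [21] u=1 | in [-6,6] | out [-6,6] | ==
  [22] u=4 | in [-6,6] | out [-6,6] | ==
  [23] u=3 | in [-6,6] | out [-6,6] | ==
  [24] u=5 | in [-5,6] | out [-5,6] | prev [-4,6] | push {0,1,4}
  [25] u=0 | in [-5,6] | out [-6,6] | prev [-5,6] | push {3,5}
  [26] u=1 | in [-6,6] | out [-6,6] | ==
  [27] u=4 | in [-6,6] | out [-6,6] | ==
  [28] u=3 | in [-6,6] | out [-6,6] | ==
  [29] u=5 | in [-6,6] | out [-6,6] | prev [-5,6] | push {0,1,4}
  [30] u=0 | in [-6,6] | out [-6,6] | ==
  [31] u=1 | in [-6,6] | out [-6,6] | ==
  [32] u=4 | in [-6,6] | out [-6,6] | ==

Converged values:
  [0] [-6,6]
  [1] [-6,6]
  [2] [-6,6]
  [3] [-6,6]
  [4] [-6,6]
  [5] [-6,6]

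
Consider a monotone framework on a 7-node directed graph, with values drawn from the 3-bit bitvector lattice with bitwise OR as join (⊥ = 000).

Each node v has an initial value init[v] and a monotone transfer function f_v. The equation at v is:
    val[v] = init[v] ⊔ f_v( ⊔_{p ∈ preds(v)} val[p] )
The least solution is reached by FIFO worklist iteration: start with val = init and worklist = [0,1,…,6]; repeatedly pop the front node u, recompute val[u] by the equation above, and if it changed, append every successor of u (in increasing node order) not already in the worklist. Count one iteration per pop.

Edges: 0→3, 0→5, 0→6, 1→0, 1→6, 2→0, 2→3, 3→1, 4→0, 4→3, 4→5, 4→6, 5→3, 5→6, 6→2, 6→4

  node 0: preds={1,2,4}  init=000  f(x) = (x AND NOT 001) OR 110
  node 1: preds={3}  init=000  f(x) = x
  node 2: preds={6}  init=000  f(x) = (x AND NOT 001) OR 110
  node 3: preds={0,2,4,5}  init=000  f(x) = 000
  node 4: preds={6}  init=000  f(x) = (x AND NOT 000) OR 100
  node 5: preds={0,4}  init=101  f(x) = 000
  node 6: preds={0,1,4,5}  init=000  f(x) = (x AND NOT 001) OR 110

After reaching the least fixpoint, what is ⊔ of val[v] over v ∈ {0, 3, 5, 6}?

Trace (15 dequeues):
  [1] u=0 | in 000 | out 110 | prev 000 | push {}
  [2] u=1 | in 000 | out 000 | ==
  [3] u=2 | in 000 | out 110 | prev 000 | push {0}
  [4] u=3 | in 111 | out 000 | ==
  [5] u=4 | in 000 | out 100 | prev 000 | push {3}
  [6] u=5 | in 110 | out 101 | ==
  [7] u=6 | in 111 | out 110 | prev 000 | push {2,4}
  [8] u=0 | in 110 | out 110 | ==
  [9] u=3 | in 111 | out 000 | ==
  [10] u=2 | in 110 | out 110 | ==
  [11] u=4 | in 110 | out 110 | prev 100 | push {0,3,5,6}
  [12] u=0 | in 110 | out 110 | ==
  [13] u=3 | in 111 | out 000 | ==
  [14] u=5 | in 110 | out 101 | ==
  [15] u=6 | in 111 | out 110 | ==

Converged values:
  [0] 110
  [1] 000
  [2] 110
  [3] 000
  [4] 110
  [5] 101
  [6] 110

111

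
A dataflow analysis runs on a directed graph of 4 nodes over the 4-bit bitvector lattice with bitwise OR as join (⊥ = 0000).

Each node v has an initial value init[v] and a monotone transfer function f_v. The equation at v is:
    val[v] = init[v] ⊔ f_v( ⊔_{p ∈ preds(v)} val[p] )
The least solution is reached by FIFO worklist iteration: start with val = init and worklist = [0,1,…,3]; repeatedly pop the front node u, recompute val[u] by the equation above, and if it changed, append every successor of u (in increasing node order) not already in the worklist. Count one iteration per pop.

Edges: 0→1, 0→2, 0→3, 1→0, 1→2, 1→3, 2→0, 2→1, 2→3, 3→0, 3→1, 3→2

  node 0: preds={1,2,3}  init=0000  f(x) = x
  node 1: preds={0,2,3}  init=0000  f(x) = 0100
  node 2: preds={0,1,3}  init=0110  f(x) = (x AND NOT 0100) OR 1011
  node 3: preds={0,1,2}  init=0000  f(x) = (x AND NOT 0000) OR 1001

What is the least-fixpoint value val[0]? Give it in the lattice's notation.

1111

Worklist (8 pops):
  #1 pop 0: in=0110 → 0110 (was 0000); enqueue []
  #2 pop 1: in=0110 → 0100 (was 0000); enqueue [0]
  #3 pop 2: in=0110 → 1111 (was 0110); enqueue [1]
  #4 pop 3: in=1111 → 1111 (was 0000); enqueue [2]
  #5 pop 0: in=1111 → 1111 (was 0110); enqueue [3]
  #6 pop 1: in=1111 → 0100 (no change)
  #7 pop 2: in=1111 → 1111 (no change)
  #8 pop 3: in=1111 → 1111 (no change)

Fixpoint:
  val[0] = 1111
  val[1] = 0100
  val[2] = 1111
  val[3] = 1111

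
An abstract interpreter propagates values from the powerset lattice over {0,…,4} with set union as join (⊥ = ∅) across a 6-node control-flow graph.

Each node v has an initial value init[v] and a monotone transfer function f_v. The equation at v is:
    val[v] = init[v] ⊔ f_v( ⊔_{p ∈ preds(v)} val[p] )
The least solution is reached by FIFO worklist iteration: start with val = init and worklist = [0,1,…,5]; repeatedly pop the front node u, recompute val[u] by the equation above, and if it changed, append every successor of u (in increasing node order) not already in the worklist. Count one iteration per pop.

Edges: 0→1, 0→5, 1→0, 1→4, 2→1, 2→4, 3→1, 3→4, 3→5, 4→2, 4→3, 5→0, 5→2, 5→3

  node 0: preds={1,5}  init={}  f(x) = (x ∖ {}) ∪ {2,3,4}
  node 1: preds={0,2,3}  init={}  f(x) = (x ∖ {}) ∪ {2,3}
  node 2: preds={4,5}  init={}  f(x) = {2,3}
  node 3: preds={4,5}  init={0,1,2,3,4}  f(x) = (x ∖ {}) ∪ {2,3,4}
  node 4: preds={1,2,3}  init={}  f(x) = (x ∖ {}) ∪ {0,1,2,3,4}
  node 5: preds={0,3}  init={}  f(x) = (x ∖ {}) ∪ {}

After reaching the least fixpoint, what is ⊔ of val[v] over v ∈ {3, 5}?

{0,1,2,3,4}

Iteration log — 11 steps:
  step 1. node 0  ⊔preds={}  new={2,3,4}  old={}  +wl: 
  step 2. node 1  ⊔preds={0,1,2,3,4}  new={0,1,2,3,4}  old={}  +wl: 0
  step 3. node 2  ⊔preds={}  new={2,3}  old={}  +wl: 1
  step 4. node 3  ⊔preds={}  new={0,1,2,3,4}  stable
  step 5. node 4  ⊔preds={0,1,2,3,4}  new={0,1,2,3,4}  old={}  +wl: 2,3
  step 6. node 5  ⊔preds={0,1,2,3,4}  new={0,1,2,3,4}  old={}  +wl: 
  step 7. node 0  ⊔preds={0,1,2,3,4}  new={0,1,2,3,4}  old={2,3,4}  +wl: 5
  step 8. node 1  ⊔preds={0,1,2,3,4}  new={0,1,2,3,4}  stable
  step 9. node 2  ⊔preds={0,1,2,3,4}  new={2,3}  stable
  step 10. node 3  ⊔preds={0,1,2,3,4}  new={0,1,2,3,4}  stable
  step 11. node 5  ⊔preds={0,1,2,3,4}  new={0,1,2,3,4}  stable

Least fixpoint reached:
  node 0: {0,1,2,3,4}
  node 1: {0,1,2,3,4}
  node 2: {2,3}
  node 3: {0,1,2,3,4}
  node 4: {0,1,2,3,4}
  node 5: {0,1,2,3,4}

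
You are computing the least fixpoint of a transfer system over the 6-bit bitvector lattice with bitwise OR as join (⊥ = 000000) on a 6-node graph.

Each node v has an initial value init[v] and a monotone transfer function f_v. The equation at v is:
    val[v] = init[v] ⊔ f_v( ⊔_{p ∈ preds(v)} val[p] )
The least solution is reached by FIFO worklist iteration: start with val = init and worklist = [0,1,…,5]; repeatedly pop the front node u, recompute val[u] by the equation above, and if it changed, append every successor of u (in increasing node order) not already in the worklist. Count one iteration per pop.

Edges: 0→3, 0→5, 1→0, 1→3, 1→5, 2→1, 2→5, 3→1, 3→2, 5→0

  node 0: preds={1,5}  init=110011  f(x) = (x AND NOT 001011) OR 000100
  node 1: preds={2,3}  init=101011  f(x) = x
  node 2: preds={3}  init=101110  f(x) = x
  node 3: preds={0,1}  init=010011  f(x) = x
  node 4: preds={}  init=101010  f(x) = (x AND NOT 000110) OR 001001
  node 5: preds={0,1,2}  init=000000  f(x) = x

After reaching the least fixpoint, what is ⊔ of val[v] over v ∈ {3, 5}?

Trace (9 dequeues):
  [1] u=0 | in 101011 | out 110111 | prev 110011 | push {}
  [2] u=1 | in 111111 | out 111111 | prev 101011 | push {0}
  [3] u=2 | in 010011 | out 111111 | prev 101110 | push {1}
  [4] u=3 | in 111111 | out 111111 | prev 010011 | push {2}
  [5] u=4 | in 000000 | out 101011 | prev 101010 | push {}
  [6] u=5 | in 111111 | out 111111 | prev 000000 | push {}
  [7] u=0 | in 111111 | out 110111 | ==
  [8] u=1 | in 111111 | out 111111 | ==
  [9] u=2 | in 111111 | out 111111 | ==

Converged values:
  [0] 110111
  [1] 111111
  [2] 111111
  [3] 111111
  [4] 101011
  [5] 111111

111111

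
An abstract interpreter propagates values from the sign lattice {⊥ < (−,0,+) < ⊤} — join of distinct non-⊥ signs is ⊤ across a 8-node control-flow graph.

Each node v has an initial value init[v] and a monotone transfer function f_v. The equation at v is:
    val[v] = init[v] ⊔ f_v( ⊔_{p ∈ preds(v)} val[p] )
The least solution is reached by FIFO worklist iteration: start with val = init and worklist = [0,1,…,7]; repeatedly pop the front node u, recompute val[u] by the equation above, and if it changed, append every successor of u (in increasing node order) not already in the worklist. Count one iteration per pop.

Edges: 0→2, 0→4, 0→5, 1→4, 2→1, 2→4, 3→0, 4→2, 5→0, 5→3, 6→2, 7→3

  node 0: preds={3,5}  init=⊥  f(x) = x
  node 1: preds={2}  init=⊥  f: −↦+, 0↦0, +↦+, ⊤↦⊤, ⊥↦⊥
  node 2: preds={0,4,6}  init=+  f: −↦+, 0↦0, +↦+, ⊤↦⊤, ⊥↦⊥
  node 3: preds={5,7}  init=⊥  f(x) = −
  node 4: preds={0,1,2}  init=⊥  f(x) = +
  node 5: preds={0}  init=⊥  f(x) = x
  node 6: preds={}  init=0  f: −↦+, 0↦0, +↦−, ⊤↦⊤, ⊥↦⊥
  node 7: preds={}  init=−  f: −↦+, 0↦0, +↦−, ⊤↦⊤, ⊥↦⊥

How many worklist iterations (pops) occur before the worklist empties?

15

Iteration log — 15 steps:
  step 1. node 0  ⊔preds=⊥  new=⊥  stable
  step 2. node 1  ⊔preds=+  new=+  old=⊥  +wl: 
  step 3. node 2  ⊔preds=0  new=⊤  old=+  +wl: 1
  step 4. node 3  ⊔preds=−  new=−  old=⊥  +wl: 0
  step 5. node 4  ⊔preds=⊤  new=+  old=⊥  +wl: 2
  step 6. node 5  ⊔preds=⊥  new=⊥  stable
  step 7. node 6  ⊔preds=⊥  new=0  stable
  step 8. node 7  ⊔preds=⊥  new=−  stable
  step 9. node 1  ⊔preds=⊤  new=⊤  old=+  +wl: 4
  step 10. node 0  ⊔preds=−  new=−  old=⊥  +wl: 5
  step 11. node 2  ⊔preds=⊤  new=⊤  stable
  step 12. node 4  ⊔preds=⊤  new=+  stable
  step 13. node 5  ⊔preds=−  new=−  old=⊥  +wl: 0,3
  step 14. node 0  ⊔preds=−  new=−  stable
  step 15. node 3  ⊔preds=−  new=−  stable

Least fixpoint reached:
  node 0: −
  node 1: ⊤
  node 2: ⊤
  node 3: −
  node 4: +
  node 5: −
  node 6: 0
  node 7: −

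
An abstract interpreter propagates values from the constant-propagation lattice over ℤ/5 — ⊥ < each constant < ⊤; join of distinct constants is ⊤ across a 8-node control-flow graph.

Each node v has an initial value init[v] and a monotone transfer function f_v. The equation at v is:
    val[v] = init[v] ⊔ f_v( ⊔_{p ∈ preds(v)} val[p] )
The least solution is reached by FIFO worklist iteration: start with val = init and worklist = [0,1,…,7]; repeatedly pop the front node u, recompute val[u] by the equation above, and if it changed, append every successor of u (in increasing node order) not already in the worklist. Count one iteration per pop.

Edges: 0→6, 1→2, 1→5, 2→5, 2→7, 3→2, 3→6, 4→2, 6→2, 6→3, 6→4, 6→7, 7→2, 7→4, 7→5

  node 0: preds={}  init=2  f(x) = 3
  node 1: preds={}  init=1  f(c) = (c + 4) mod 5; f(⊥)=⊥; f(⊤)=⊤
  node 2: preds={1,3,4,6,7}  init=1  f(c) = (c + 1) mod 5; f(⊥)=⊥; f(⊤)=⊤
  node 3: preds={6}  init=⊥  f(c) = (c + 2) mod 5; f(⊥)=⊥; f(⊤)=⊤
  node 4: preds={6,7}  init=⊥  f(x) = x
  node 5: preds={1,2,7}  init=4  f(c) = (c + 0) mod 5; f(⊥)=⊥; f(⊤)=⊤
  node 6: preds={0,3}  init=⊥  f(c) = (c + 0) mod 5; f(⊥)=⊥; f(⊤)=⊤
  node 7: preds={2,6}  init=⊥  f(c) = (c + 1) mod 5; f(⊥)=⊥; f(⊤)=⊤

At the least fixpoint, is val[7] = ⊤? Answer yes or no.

Worklist (14 pops):
  #1 pop 0: in=⊥ → ⊤ (was 2); enqueue []
  #2 pop 1: in=⊥ → 1 (no change)
  #3 pop 2: in=1 → ⊤ (was 1); enqueue []
  #4 pop 3: in=⊥ → ⊥ (no change)
  #5 pop 4: in=⊥ → ⊥ (no change)
  #6 pop 5: in=⊤ → ⊤ (was 4); enqueue []
  #7 pop 6: in=⊤ → ⊤ (was ⊥); enqueue [2,3,4]
  #8 pop 7: in=⊤ → ⊤ (was ⊥); enqueue [5]
  #9 pop 2: in=⊤ → ⊤ (no change)
  #10 pop 3: in=⊤ → ⊤ (was ⊥); enqueue [2,6]
  #11 pop 4: in=⊤ → ⊤ (was ⊥); enqueue []
  #12 pop 5: in=⊤ → ⊤ (no change)
  #13 pop 2: in=⊤ → ⊤ (no change)
  #14 pop 6: in=⊤ → ⊤ (no change)

Fixpoint:
  val[0] = ⊤
  val[1] = 1
  val[2] = ⊤
  val[3] = ⊤
  val[4] = ⊤
  val[5] = ⊤
  val[6] = ⊤
  val[7] = ⊤

yes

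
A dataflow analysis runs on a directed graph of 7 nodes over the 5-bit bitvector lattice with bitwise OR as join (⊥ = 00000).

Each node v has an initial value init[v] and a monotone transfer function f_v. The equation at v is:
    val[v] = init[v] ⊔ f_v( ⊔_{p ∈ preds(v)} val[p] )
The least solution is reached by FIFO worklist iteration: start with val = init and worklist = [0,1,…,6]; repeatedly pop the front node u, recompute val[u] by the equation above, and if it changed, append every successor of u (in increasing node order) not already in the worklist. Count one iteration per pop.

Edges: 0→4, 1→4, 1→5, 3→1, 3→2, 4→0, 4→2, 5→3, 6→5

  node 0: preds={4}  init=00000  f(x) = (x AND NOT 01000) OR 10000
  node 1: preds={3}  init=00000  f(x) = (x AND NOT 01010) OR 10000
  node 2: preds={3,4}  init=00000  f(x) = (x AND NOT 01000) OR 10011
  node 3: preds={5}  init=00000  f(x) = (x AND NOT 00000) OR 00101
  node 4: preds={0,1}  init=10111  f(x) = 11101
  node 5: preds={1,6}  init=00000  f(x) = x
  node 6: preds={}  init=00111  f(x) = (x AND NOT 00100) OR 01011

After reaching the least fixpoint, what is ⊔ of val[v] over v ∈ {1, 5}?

Worklist (18 pops):
  #1 pop 0: in=10111 → 10111 (was 00000); enqueue []
  #2 pop 1: in=00000 → 10000 (was 00000); enqueue []
  #3 pop 2: in=10111 → 10111 (was 00000); enqueue []
  #4 pop 3: in=00000 → 00101 (was 00000); enqueue [1,2]
  #5 pop 4: in=10111 → 11111 (was 10111); enqueue [0]
  #6 pop 5: in=10111 → 10111 (was 00000); enqueue [3]
  #7 pop 6: in=00000 → 01111 (was 00111); enqueue [5]
  #8 pop 1: in=00101 → 10101 (was 10000); enqueue [4]
  #9 pop 2: in=11111 → 10111 (no change)
  #10 pop 0: in=11111 → 10111 (no change)
  #11 pop 3: in=10111 → 10111 (was 00101); enqueue [1,2]
  #12 pop 5: in=11111 → 11111 (was 10111); enqueue [3]
  #13 pop 4: in=10111 → 11111 (no change)
  #14 pop 1: in=10111 → 10101 (no change)
  #15 pop 2: in=11111 → 10111 (no change)
  #16 pop 3: in=11111 → 11111 (was 10111); enqueue [1,2]
  #17 pop 1: in=11111 → 10101 (no change)
  #18 pop 2: in=11111 → 10111 (no change)

Fixpoint:
  val[0] = 10111
  val[1] = 10101
  val[2] = 10111
  val[3] = 11111
  val[4] = 11111
  val[5] = 11111
  val[6] = 01111

11111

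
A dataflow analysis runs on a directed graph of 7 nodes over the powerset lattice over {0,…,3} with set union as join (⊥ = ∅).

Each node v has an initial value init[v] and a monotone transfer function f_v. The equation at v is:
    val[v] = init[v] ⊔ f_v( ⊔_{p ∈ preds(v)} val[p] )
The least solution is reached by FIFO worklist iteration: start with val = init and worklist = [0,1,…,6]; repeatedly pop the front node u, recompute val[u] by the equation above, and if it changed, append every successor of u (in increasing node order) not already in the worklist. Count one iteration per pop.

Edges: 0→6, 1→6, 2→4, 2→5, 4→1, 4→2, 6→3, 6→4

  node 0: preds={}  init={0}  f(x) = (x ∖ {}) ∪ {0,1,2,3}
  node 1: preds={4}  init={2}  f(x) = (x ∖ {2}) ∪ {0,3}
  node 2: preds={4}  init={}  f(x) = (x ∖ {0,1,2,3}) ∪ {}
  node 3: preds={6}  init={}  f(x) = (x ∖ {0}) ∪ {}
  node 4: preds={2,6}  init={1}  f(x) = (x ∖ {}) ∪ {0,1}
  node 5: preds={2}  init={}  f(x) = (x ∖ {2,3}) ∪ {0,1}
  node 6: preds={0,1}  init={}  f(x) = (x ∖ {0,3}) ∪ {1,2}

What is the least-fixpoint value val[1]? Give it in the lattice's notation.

{0,1,2,3}

Iteration log — 13 steps:
  step 1. node 0  ⊔preds={}  new={0,1,2,3}  old={0}  +wl: 
  step 2. node 1  ⊔preds={1}  new={0,1,2,3}  old={2}  +wl: 
  step 3. node 2  ⊔preds={1}  new={}  stable
  step 4. node 3  ⊔preds={}  new={}  stable
  step 5. node 4  ⊔preds={}  new={0,1}  old={1}  +wl: 1,2
  step 6. node 5  ⊔preds={}  new={0,1}  old={}  +wl: 
  step 7. node 6  ⊔preds={0,1,2,3}  new={1,2}  old={}  +wl: 3,4
  step 8. node 1  ⊔preds={0,1}  new={0,1,2,3}  stable
  step 9. node 2  ⊔preds={0,1}  new={}  stable
  step 10. node 3  ⊔preds={1,2}  new={1,2}  old={}  +wl: 
  step 11. node 4  ⊔preds={1,2}  new={0,1,2}  old={0,1}  +wl: 1,2
  step 12. node 1  ⊔preds={0,1,2}  new={0,1,2,3}  stable
  step 13. node 2  ⊔preds={0,1,2}  new={}  stable

Least fixpoint reached:
  node 0: {0,1,2,3}
  node 1: {0,1,2,3}
  node 2: {}
  node 3: {1,2}
  node 4: {0,1,2}
  node 5: {0,1}
  node 6: {1,2}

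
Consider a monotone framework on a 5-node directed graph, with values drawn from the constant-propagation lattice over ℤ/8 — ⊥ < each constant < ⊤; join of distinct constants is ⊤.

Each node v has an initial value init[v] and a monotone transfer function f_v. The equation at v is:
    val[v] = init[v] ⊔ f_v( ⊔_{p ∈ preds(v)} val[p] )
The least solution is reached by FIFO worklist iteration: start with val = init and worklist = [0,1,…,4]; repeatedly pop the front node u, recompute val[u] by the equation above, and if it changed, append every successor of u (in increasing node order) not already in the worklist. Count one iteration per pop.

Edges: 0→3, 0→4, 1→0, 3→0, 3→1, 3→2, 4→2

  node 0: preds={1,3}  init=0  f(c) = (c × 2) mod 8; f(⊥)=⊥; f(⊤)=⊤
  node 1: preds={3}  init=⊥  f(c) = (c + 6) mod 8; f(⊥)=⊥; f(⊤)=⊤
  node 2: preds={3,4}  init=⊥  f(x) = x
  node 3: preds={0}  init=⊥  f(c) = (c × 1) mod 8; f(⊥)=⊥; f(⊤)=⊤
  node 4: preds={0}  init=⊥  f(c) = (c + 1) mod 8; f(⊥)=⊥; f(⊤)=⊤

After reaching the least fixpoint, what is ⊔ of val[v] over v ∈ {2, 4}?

⊤

Iteration log — 15 steps:
  step 1. node 0  ⊔preds=⊥  new=0  stable
  step 2. node 1  ⊔preds=⊥  new=⊥  stable
  step 3. node 2  ⊔preds=⊥  new=⊥  stable
  step 4. node 3  ⊔preds=0  new=0  old=⊥  +wl: 0,1,2
  step 5. node 4  ⊔preds=0  new=1  old=⊥  +wl: 
  step 6. node 0  ⊔preds=0  new=0  stable
  step 7. node 1  ⊔preds=0  new=6  old=⊥  +wl: 0
  step 8. node 2  ⊔preds=⊤  new=⊤  old=⊥  +wl: 
  step 9. node 0  ⊔preds=⊤  new=⊤  old=0  +wl: 3,4
  step 10. node 3  ⊔preds=⊤  new=⊤  old=0  +wl: 0,1,2
  step 11. node 4  ⊔preds=⊤  new=⊤  old=1  +wl: 
  step 12. node 0  ⊔preds=⊤  new=⊤  stable
  step 13. node 1  ⊔preds=⊤  new=⊤  old=6  +wl: 0
  step 14. node 2  ⊔preds=⊤  new=⊤  stable
  step 15. node 0  ⊔preds=⊤  new=⊤  stable

Least fixpoint reached:
  node 0: ⊤
  node 1: ⊤
  node 2: ⊤
  node 3: ⊤
  node 4: ⊤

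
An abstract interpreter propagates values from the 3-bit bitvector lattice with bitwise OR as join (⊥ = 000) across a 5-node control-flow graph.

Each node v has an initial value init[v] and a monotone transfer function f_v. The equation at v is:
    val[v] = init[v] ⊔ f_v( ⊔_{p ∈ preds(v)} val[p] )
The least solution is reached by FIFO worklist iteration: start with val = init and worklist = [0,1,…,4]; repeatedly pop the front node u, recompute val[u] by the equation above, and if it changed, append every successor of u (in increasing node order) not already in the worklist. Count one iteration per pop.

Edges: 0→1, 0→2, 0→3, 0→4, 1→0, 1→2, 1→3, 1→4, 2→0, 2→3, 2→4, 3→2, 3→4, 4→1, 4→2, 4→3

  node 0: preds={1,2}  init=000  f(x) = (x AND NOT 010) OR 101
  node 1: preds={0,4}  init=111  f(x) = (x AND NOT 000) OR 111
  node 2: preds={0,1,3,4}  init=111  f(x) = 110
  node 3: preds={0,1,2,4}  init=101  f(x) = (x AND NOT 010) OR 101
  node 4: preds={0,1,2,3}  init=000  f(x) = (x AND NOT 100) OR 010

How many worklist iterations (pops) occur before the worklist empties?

8

Worklist (8 pops):
  #1 pop 0: in=111 → 101 (was 000); enqueue []
  #2 pop 1: in=101 → 111 (no change)
  #3 pop 2: in=111 → 111 (no change)
  #4 pop 3: in=111 → 101 (no change)
  #5 pop 4: in=111 → 011 (was 000); enqueue [1,2,3]
  #6 pop 1: in=111 → 111 (no change)
  #7 pop 2: in=111 → 111 (no change)
  #8 pop 3: in=111 → 101 (no change)

Fixpoint:
  val[0] = 101
  val[1] = 111
  val[2] = 111
  val[3] = 101
  val[4] = 011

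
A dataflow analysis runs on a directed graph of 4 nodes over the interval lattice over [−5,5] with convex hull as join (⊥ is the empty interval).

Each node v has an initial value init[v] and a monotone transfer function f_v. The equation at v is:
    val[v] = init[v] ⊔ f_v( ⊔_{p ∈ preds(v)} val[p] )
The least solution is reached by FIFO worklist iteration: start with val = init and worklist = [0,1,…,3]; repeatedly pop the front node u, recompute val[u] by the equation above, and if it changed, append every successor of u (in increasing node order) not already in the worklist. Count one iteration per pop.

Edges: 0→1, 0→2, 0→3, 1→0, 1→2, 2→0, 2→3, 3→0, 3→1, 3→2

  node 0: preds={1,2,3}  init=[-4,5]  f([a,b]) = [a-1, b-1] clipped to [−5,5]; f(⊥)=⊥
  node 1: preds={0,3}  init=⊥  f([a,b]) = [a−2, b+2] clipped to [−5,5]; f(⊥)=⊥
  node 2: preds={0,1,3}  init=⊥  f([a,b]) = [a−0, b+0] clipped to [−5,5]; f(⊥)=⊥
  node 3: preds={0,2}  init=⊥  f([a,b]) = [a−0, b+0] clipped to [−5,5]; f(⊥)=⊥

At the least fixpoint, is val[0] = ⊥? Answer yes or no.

Worklist (8 pops):
  #1 pop 0: in=⊥ → [-4,5] (no change)
  #2 pop 1: in=[-4,5] → [-5,5] (was ⊥); enqueue [0]
  #3 pop 2: in=[-5,5] → [-5,5] (was ⊥); enqueue []
  #4 pop 3: in=[-5,5] → [-5,5] (was ⊥); enqueue [1,2]
  #5 pop 0: in=[-5,5] → [-5,5] (was [-4,5]); enqueue [3]
  #6 pop 1: in=[-5,5] → [-5,5] (no change)
  #7 pop 2: in=[-5,5] → [-5,5] (no change)
  #8 pop 3: in=[-5,5] → [-5,5] (no change)

Fixpoint:
  val[0] = [-5,5]
  val[1] = [-5,5]
  val[2] = [-5,5]
  val[3] = [-5,5]

no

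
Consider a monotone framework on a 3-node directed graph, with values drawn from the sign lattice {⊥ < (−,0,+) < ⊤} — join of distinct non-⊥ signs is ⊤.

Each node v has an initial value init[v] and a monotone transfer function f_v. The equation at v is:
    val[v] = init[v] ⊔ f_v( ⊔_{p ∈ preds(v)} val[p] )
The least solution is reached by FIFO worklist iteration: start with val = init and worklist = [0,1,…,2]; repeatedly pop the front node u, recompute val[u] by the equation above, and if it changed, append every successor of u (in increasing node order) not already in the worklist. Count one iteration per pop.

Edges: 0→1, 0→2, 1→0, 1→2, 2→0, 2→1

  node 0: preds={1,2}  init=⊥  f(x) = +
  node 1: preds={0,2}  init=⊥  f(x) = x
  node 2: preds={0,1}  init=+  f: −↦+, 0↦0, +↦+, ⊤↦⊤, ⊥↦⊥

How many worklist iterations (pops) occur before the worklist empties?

Trace (4 dequeues):
  [1] u=0 | in + | out + | prev ⊥ | push {}
  [2] u=1 | in + | out + | prev ⊥ | push {0}
  [3] u=2 | in + | out + | ==
  [4] u=0 | in + | out + | ==

Converged values:
  [0] +
  [1] +
  [2] +

4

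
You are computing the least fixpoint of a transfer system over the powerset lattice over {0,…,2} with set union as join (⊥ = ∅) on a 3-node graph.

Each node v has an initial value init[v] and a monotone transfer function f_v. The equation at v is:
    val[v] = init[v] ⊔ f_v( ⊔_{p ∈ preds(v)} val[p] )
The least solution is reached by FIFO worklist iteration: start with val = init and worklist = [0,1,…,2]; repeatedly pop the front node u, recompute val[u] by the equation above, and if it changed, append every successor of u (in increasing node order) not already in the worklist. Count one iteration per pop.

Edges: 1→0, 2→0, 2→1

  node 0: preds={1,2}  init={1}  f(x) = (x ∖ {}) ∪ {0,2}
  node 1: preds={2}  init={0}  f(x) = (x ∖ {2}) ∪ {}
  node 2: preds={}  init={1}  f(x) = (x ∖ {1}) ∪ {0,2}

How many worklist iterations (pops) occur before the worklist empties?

Trace (5 dequeues):
  [1] u=0 | in {0,1} | out {0,1,2} | prev {1} | push {}
  [2] u=1 | in {1} | out {0,1} | prev {0} | push {0}
  [3] u=2 | in {} | out {0,1,2} | prev {1} | push {1}
  [4] u=0 | in {0,1,2} | out {0,1,2} | ==
  [5] u=1 | in {0,1,2} | out {0,1} | ==

Converged values:
  [0] {0,1,2}
  [1] {0,1}
  [2] {0,1,2}

5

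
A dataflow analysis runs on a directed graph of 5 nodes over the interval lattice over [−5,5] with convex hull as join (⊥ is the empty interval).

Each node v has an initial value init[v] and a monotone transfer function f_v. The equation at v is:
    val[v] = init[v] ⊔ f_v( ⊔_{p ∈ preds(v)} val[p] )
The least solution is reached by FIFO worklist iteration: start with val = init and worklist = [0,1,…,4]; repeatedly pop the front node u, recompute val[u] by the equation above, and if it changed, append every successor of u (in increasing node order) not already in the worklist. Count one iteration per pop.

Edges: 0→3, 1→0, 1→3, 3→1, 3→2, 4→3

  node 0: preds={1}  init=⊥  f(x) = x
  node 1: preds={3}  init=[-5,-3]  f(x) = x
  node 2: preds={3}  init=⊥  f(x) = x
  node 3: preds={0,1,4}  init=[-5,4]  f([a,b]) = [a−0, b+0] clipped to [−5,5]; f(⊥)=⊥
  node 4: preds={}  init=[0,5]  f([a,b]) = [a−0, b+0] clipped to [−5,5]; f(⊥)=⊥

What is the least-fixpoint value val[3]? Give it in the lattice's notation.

[-5,5]

Worklist (11 pops):
  #1 pop 0: in=[-5,-3] → [-5,-3] (was ⊥); enqueue []
  #2 pop 1: in=[-5,4] → [-5,4] (was [-5,-3]); enqueue [0]
  #3 pop 2: in=[-5,4] → [-5,4] (was ⊥); enqueue []
  #4 pop 3: in=[-5,5] → [-5,5] (was [-5,4]); enqueue [1,2]
  #5 pop 4: in=⊥ → [0,5] (no change)
  #6 pop 0: in=[-5,4] → [-5,4] (was [-5,-3]); enqueue [3]
  #7 pop 1: in=[-5,5] → [-5,5] (was [-5,4]); enqueue [0]
  #8 pop 2: in=[-5,5] → [-5,5] (was [-5,4]); enqueue []
  #9 pop 3: in=[-5,5] → [-5,5] (no change)
  #10 pop 0: in=[-5,5] → [-5,5] (was [-5,4]); enqueue [3]
  #11 pop 3: in=[-5,5] → [-5,5] (no change)

Fixpoint:
  val[0] = [-5,5]
  val[1] = [-5,5]
  val[2] = [-5,5]
  val[3] = [-5,5]
  val[4] = [0,5]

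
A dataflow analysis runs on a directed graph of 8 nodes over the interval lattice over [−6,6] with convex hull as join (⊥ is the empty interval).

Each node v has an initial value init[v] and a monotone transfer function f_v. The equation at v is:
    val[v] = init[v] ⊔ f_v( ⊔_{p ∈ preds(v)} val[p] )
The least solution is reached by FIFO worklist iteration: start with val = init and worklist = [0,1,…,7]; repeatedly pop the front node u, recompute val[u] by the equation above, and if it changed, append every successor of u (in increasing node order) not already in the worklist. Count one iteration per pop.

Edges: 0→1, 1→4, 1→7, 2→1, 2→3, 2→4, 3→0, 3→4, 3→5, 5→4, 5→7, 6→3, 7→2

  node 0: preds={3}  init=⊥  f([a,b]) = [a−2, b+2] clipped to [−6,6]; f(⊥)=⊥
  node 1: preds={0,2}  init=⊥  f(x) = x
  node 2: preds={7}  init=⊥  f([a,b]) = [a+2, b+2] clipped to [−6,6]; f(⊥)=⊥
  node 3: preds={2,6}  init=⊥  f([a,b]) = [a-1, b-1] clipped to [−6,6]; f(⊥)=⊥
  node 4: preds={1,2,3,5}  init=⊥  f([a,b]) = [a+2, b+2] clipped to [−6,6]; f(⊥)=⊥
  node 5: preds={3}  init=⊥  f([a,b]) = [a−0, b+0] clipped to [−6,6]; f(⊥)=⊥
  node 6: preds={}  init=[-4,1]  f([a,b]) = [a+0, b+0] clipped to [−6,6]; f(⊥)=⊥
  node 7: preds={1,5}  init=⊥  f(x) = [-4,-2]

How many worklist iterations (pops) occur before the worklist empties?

15

Iteration log — 15 steps:
  step 1. node 0  ⊔preds=⊥  new=⊥  stable
  step 2. node 1  ⊔preds=⊥  new=⊥  stable
  step 3. node 2  ⊔preds=⊥  new=⊥  stable
  step 4. node 3  ⊔preds=[-4,1]  new=[-5,0]  old=⊥  +wl: 0
  step 5. node 4  ⊔preds=[-5,0]  new=[-3,2]  old=⊥  +wl: 
  step 6. node 5  ⊔preds=[-5,0]  new=[-5,0]  old=⊥  +wl: 4
  step 7. node 6  ⊔preds=⊥  new=[-4,1]  stable
  step 8. node 7  ⊔preds=[-5,0]  new=[-4,-2]  old=⊥  +wl: 2
  step 9. node 0  ⊔preds=[-5,0]  new=[-6,2]  old=⊥  +wl: 1
  step 10. node 4  ⊔preds=[-5,0]  new=[-3,2]  stable
  step 11. node 2  ⊔preds=[-4,-2]  new=[-2,0]  old=⊥  +wl: 3,4
  step 12. node 1  ⊔preds=[-6,2]  new=[-6,2]  old=⊥  +wl: 7
  step 13. node 3  ⊔preds=[-4,1]  new=[-5,0]  stable
  step 14. node 4  ⊔preds=[-6,2]  new=[-4,4]  old=[-3,2]  +wl: 
  step 15. node 7  ⊔preds=[-6,2]  new=[-4,-2]  stable

Least fixpoint reached:
  node 0: [-6,2]
  node 1: [-6,2]
  node 2: [-2,0]
  node 3: [-5,0]
  node 4: [-4,4]
  node 5: [-5,0]
  node 6: [-4,1]
  node 7: [-4,-2]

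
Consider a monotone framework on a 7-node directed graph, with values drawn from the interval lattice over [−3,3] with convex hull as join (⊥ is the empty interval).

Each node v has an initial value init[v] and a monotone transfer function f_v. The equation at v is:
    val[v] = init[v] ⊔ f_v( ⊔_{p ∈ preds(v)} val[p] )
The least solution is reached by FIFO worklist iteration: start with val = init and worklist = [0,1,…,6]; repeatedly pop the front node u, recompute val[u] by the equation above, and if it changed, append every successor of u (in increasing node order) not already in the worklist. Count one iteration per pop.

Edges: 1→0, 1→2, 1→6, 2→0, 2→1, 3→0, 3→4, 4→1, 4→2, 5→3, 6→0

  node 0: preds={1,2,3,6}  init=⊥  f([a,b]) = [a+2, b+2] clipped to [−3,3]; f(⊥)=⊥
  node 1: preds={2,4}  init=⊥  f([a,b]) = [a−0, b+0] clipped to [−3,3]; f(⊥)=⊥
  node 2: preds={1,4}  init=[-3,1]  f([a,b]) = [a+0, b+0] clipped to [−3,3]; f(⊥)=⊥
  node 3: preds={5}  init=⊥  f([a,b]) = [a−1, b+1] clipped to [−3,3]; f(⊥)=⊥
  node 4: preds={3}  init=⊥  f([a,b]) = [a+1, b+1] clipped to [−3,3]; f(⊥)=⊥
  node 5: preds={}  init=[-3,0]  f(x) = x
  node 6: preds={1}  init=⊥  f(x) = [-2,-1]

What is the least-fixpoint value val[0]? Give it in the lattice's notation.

Iteration log — 13 steps:
  step 1. node 0  ⊔preds=[-3,1]  new=[-1,3]  old=⊥  +wl: 
  step 2. node 1  ⊔preds=[-3,1]  new=[-3,1]  old=⊥  +wl: 0
  step 3. node 2  ⊔preds=[-3,1]  new=[-3,1]  stable
  step 4. node 3  ⊔preds=[-3,0]  new=[-3,1]  old=⊥  +wl: 
  step 5. node 4  ⊔preds=[-3,1]  new=[-2,2]  old=⊥  +wl: 1,2
  step 6. node 5  ⊔preds=⊥  new=[-3,0]  stable
  step 7. node 6  ⊔preds=[-3,1]  new=[-2,-1]  old=⊥  +wl: 
  step 8. node 0  ⊔preds=[-3,1]  new=[-1,3]  stable
  step 9. node 1  ⊔preds=[-3,2]  new=[-3,2]  old=[-3,1]  +wl: 0,6
  step 10. node 2  ⊔preds=[-3,2]  new=[-3,2]  old=[-3,1]  +wl: 1
  step 11. node 0  ⊔preds=[-3,2]  new=[-1,3]  stable
  step 12. node 6  ⊔preds=[-3,2]  new=[-2,-1]  stable
  step 13. node 1  ⊔preds=[-3,2]  new=[-3,2]  stable

Least fixpoint reached:
  node 0: [-1,3]
  node 1: [-3,2]
  node 2: [-3,2]
  node 3: [-3,1]
  node 4: [-2,2]
  node 5: [-3,0]
  node 6: [-2,-1]

[-1,3]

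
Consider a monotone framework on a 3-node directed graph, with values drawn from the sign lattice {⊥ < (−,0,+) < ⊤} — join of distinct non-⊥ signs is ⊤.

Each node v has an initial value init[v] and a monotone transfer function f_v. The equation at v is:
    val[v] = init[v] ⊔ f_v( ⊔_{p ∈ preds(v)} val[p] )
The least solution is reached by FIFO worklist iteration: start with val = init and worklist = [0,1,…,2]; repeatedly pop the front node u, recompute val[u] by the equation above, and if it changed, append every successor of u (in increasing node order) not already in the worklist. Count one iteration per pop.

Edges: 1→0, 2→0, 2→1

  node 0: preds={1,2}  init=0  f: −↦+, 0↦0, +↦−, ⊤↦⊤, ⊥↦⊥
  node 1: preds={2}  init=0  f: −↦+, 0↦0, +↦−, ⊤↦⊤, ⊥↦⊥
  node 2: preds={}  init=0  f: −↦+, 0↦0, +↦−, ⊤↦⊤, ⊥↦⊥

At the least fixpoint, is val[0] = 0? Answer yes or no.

Trace (3 dequeues):
  [1] u=0 | in 0 | out 0 | ==
  [2] u=1 | in 0 | out 0 | ==
  [3] u=2 | in ⊥ | out 0 | ==

Converged values:
  [0] 0
  [1] 0
  [2] 0

yes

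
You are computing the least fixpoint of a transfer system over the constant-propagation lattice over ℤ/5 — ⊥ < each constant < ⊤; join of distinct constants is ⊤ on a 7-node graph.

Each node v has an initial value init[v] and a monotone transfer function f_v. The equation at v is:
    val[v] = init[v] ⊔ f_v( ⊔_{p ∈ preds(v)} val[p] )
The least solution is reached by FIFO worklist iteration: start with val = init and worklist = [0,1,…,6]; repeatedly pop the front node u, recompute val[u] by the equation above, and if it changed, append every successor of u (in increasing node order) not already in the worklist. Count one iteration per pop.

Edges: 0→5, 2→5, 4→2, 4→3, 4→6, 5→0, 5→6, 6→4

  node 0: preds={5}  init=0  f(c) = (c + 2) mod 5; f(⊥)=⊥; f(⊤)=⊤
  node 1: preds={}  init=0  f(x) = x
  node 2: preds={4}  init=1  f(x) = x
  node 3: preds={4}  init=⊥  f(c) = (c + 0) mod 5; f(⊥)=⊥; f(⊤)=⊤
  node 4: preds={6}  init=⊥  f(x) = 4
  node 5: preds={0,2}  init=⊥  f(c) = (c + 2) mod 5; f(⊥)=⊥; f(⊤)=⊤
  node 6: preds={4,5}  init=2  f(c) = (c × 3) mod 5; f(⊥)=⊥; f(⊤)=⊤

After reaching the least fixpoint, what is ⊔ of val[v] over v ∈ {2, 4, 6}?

Worklist (12 pops):
  #1 pop 0: in=⊥ → 0 (no change)
  #2 pop 1: in=⊥ → 0 (no change)
  #3 pop 2: in=⊥ → 1 (no change)
  #4 pop 3: in=⊥ → ⊥ (no change)
  #5 pop 4: in=2 → 4 (was ⊥); enqueue [2,3]
  #6 pop 5: in=⊤ → ⊤ (was ⊥); enqueue [0]
  #7 pop 6: in=⊤ → ⊤ (was 2); enqueue [4]
  #8 pop 2: in=4 → ⊤ (was 1); enqueue [5]
  #9 pop 3: in=4 → 4 (was ⊥); enqueue []
  #10 pop 0: in=⊤ → ⊤ (was 0); enqueue []
  #11 pop 4: in=⊤ → 4 (no change)
  #12 pop 5: in=⊤ → ⊤ (no change)

Fixpoint:
  val[0] = ⊤
  val[1] = 0
  val[2] = ⊤
  val[3] = 4
  val[4] = 4
  val[5] = ⊤
  val[6] = ⊤

⊤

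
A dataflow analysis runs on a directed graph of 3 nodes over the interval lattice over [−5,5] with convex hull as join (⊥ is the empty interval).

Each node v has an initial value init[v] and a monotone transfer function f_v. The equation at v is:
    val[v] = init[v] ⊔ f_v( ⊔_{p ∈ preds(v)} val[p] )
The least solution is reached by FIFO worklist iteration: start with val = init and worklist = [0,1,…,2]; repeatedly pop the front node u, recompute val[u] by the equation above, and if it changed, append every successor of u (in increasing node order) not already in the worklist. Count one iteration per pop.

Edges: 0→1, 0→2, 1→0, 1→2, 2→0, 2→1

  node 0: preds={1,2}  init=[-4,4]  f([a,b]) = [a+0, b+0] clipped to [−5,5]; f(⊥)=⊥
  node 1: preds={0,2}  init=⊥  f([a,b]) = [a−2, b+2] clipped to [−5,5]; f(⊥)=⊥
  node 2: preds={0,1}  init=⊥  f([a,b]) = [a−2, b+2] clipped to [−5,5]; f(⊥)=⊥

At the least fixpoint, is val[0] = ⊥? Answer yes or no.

Iteration log — 6 steps:
  step 1. node 0  ⊔preds=⊥  new=[-4,4]  stable
  step 2. node 1  ⊔preds=[-4,4]  new=[-5,5]  old=⊥  +wl: 0
  step 3. node 2  ⊔preds=[-5,5]  new=[-5,5]  old=⊥  +wl: 1
  step 4. node 0  ⊔preds=[-5,5]  new=[-5,5]  old=[-4,4]  +wl: 2
  step 5. node 1  ⊔preds=[-5,5]  new=[-5,5]  stable
  step 6. node 2  ⊔preds=[-5,5]  new=[-5,5]  stable

Least fixpoint reached:
  node 0: [-5,5]
  node 1: [-5,5]
  node 2: [-5,5]

no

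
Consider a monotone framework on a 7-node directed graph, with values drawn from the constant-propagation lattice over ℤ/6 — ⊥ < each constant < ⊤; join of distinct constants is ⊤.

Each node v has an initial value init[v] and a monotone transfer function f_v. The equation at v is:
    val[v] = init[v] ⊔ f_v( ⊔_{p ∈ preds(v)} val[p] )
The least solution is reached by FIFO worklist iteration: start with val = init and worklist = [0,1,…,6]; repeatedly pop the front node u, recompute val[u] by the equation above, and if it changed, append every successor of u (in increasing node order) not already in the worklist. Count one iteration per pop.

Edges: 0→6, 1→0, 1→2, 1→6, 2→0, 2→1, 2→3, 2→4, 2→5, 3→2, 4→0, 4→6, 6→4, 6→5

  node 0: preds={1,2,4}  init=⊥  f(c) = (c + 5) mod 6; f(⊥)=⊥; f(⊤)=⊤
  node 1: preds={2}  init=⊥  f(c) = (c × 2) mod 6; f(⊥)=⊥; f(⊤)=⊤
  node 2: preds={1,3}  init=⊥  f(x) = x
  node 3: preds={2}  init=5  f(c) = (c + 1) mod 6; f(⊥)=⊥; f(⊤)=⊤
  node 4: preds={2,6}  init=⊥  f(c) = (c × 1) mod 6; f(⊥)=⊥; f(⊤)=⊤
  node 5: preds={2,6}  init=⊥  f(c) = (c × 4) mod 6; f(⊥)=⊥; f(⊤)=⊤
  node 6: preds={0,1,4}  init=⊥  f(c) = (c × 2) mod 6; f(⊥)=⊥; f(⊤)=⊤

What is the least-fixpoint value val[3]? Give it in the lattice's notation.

Worklist (21 pops):
  #1 pop 0: in=⊥ → ⊥ (no change)
  #2 pop 1: in=⊥ → ⊥ (no change)
  #3 pop 2: in=5 → 5 (was ⊥); enqueue [0,1]
  #4 pop 3: in=5 → ⊤ (was 5); enqueue [2]
  #5 pop 4: in=5 → 5 (was ⊥); enqueue []
  #6 pop 5: in=5 → 2 (was ⊥); enqueue []
  #7 pop 6: in=5 → 4 (was ⊥); enqueue [4,5]
  #8 pop 0: in=5 → 4 (was ⊥); enqueue [6]
  #9 pop 1: in=5 → 4 (was ⊥); enqueue [0]
  #10 pop 2: in=⊤ → ⊤ (was 5); enqueue [1,3]
  #11 pop 4: in=⊤ → ⊤ (was 5); enqueue []
  #12 pop 5: in=⊤ → ⊤ (was 2); enqueue []
  #13 pop 6: in=⊤ → ⊤ (was 4); enqueue [4,5]
  #14 pop 0: in=⊤ → ⊤ (was 4); enqueue [6]
  #15 pop 1: in=⊤ → ⊤ (was 4); enqueue [0,2]
  #16 pop 3: in=⊤ → ⊤ (no change)
  #17 pop 4: in=⊤ → ⊤ (no change)
  #18 pop 5: in=⊤ → ⊤ (no change)
  #19 pop 6: in=⊤ → ⊤ (no change)
  #20 pop 0: in=⊤ → ⊤ (no change)
  #21 pop 2: in=⊤ → ⊤ (no change)

Fixpoint:
  val[0] = ⊤
  val[1] = ⊤
  val[2] = ⊤
  val[3] = ⊤
  val[4] = ⊤
  val[5] = ⊤
  val[6] = ⊤

⊤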